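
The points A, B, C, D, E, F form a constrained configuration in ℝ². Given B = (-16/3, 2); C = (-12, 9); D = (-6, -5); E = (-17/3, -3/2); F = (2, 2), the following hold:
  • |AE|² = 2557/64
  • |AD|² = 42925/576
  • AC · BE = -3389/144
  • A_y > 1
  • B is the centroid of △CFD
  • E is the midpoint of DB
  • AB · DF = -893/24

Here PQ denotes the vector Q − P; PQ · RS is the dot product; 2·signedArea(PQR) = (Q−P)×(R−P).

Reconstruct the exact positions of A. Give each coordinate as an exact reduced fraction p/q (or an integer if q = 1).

A = (1/12, 9/8)

1. A_x = 1/12  [AB · DF = -893/24 ∩ AC · BE = -3389/144]
2. A_y = 9/8  [AB · DF = -893/24 ∩ AC · BE = -3389/144]
   → A = (1/12, 9/8)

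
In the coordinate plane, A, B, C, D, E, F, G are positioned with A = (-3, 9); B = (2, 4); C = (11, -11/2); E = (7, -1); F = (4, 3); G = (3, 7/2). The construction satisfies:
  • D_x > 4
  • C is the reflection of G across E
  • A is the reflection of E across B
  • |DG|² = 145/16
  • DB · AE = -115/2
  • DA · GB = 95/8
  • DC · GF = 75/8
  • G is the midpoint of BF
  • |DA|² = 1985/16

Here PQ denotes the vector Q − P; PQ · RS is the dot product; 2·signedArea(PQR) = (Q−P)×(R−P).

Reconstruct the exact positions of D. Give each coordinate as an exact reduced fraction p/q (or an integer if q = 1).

1. D_x = 5  [DA · GB = 95/8 ∩ DB · AE = -115/2]
2. D_y = 5/4  [DA · GB = 95/8 ∩ DB · AE = -115/2]
   → D = (5, 5/4)

D = (5, 5/4)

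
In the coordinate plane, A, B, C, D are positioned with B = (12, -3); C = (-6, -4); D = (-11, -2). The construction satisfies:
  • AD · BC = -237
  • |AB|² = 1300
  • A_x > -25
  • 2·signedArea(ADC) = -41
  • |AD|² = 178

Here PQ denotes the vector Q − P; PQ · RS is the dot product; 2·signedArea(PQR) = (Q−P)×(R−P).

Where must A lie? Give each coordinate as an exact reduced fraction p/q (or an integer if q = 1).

A = (-24, -5)

1. A_x = -24  [2·signedArea(ADC) = -41 ∩ AD · BC = -237]
2. A_y = -5  [2·signedArea(ADC) = -41 ∩ AD · BC = -237]
   → A = (-24, -5)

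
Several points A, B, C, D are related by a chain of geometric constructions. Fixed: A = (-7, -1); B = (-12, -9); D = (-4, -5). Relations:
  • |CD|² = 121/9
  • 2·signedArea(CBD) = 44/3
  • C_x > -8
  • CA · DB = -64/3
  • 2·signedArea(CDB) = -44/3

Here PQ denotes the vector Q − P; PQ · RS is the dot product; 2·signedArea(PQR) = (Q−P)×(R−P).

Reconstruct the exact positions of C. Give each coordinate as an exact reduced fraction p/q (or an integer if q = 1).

C = (-23/3, -5)

1. C_x = -23/3  [CA · DB = -64/3 ∩ 2·signedArea(CBD) = 44/3]
2. C_y = -5  [CA · DB = -64/3 ∩ 2·signedArea(CBD) = 44/3]
   → C = (-23/3, -5)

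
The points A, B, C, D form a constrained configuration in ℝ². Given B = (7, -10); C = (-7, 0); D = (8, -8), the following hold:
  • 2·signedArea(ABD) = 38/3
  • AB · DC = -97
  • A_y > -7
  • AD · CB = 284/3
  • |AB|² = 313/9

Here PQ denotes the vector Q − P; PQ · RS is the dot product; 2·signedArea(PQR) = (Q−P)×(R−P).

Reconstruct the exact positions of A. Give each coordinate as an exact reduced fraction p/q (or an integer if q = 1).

1. A_x = 8/3  [2·signedArea(ABD) = 38/3 ∩ AD · CB = 284/3]
2. A_y = -6  [2·signedArea(ABD) = 38/3 ∩ AD · CB = 284/3]
   → A = (8/3, -6)

A = (8/3, -6)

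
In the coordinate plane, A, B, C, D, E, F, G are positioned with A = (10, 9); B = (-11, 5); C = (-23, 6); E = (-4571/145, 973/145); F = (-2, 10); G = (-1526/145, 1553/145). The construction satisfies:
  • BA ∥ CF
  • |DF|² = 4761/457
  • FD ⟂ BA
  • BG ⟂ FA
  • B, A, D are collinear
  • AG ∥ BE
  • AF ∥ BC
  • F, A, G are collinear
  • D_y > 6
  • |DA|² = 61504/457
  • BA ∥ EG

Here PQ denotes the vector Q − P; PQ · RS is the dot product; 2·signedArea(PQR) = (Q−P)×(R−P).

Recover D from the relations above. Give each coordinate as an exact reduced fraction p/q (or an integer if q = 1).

D = (-638/457, 3121/457)

1. D_x = -638/457  [B, A, D are collinear ∩ FD ⟂ BA]
2. D_y = 3121/457  [B, A, D are collinear ∩ FD ⟂ BA]
   → D = (-638/457, 3121/457)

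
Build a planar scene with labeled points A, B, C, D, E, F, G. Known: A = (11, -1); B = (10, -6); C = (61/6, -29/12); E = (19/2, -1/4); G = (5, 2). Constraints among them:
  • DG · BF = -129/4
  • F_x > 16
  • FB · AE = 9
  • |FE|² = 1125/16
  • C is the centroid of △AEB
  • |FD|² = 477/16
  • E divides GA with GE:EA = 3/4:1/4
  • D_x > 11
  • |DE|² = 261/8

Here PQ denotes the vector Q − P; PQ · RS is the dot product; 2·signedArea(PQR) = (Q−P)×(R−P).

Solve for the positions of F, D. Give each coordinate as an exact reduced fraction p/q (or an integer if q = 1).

D = (47/4, -11/2)
F = (17, -4)

1. F_x = 17  [line 3/2·x + -3/4·y + -57/2 = 0 ∩ |FE|² = 1125/16]
2. F_y = -4  [line 3/2·x + -3/4·y + -57/2 = 0 ∩ |FE|² = 1125/16]
   → F = (17, -4)
3. D_x = 47/4  [line -7·x + -2·y + 285/4 = 0 ∩ |FD|² = 477/16]
4. D_y = -11/2  [line -7·x + -2·y + 285/4 = 0 ∩ |FD|² = 477/16]
   → D = (47/4, -11/2)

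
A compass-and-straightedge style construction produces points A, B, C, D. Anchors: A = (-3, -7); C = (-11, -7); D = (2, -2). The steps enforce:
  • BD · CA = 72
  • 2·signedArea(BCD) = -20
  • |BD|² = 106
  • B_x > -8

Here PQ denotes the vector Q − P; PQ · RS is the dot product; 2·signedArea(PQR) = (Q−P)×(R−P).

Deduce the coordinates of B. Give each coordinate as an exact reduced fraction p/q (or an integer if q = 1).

1. B_x = -7  [2·signedArea(BCD) = -20 ∩ BD · CA = 72]
2. B_y = -7  [2·signedArea(BCD) = -20 ∩ BD · CA = 72]
   → B = (-7, -7)

B = (-7, -7)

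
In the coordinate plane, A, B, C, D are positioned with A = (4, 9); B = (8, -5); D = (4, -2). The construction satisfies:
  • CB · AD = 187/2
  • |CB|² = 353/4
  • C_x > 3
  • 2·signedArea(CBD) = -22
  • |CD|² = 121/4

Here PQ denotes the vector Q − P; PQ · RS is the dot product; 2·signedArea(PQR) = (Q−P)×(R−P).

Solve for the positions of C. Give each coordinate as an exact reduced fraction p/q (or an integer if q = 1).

1. C_x = 4  [2·signedArea(CBD) = -22 ∩ CB · AD = 187/2]
2. C_y = 7/2  [2·signedArea(CBD) = -22 ∩ CB · AD = 187/2]
   → C = (4, 7/2)

C = (4, 7/2)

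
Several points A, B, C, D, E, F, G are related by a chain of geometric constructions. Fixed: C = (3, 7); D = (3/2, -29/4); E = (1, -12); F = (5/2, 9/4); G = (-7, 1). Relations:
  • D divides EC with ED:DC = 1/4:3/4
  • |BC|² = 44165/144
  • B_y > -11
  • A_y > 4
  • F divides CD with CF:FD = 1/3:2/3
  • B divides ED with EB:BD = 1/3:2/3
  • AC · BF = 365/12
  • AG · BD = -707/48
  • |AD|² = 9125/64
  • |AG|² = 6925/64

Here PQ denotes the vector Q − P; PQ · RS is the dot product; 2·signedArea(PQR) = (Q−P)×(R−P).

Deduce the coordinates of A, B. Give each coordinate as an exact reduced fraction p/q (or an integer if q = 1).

1. B_x = 7/6  [B divides ED with EB:BD = 1/3:2/3]
2. B_y = -125/12  [B divides ED with EB:BD = 1/3:2/3]
   → B = (7/6, -125/12)
3. A_x = 11/4  [line -4/3·x + -38/3·y + 249/4 = 0 ∩ |AD|² = 9125/64]
4. A_y = 37/8  [line -4/3·x + -38/3·y + 249/4 = 0 ∩ |AD|² = 9125/64]
   → A = (11/4, 37/8)

A = (11/4, 37/8)
B = (7/6, -125/12)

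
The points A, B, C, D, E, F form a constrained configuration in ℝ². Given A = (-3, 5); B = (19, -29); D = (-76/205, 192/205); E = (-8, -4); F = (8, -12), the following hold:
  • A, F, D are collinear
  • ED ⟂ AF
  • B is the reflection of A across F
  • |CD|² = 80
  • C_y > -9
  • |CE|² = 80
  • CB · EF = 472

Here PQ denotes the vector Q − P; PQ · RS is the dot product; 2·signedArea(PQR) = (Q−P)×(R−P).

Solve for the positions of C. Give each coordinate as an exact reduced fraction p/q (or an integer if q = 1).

C = (0, -8)

1. C_x = 0  [line -16·x + 8·y + 64 = 0 ∩ |CE|² = 80]
2. C_y = -8  [line -16·x + 8·y + 64 = 0 ∩ |CE|² = 80]
   → C = (0, -8)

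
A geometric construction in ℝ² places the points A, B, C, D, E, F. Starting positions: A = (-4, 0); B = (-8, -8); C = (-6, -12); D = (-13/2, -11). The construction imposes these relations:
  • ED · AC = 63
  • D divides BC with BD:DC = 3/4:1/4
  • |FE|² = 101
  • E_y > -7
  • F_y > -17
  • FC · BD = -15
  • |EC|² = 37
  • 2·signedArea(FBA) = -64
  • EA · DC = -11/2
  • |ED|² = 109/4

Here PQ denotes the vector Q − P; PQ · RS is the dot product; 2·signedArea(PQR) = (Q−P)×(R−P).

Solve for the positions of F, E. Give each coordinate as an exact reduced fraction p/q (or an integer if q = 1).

1. F_x = -4  [2·signedArea(FBA) = -64 ∩ FC · BD = -15]
2. F_y = -16  [2·signedArea(FBA) = -64 ∩ FC · BD = -15]
   → F = (-4, -16)
3. E_x = -5  [ED · AC = 63 ∩ EA · DC = -11/2]
4. E_y = -6  [ED · AC = 63 ∩ EA · DC = -11/2]
   → E = (-5, -6)

E = (-5, -6)
F = (-4, -16)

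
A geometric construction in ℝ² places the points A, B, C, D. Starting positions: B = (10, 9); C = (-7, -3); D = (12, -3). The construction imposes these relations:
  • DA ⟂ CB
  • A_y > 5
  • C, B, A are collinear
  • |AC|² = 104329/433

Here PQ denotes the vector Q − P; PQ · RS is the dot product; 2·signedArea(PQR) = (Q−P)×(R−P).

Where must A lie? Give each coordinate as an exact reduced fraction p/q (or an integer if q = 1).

1. A_x = 2460/433  [C, B, A are collinear ∩ DA ⟂ CB]
2. A_y = 2577/433  [C, B, A are collinear ∩ DA ⟂ CB]
   → A = (2460/433, 2577/433)

A = (2460/433, 2577/433)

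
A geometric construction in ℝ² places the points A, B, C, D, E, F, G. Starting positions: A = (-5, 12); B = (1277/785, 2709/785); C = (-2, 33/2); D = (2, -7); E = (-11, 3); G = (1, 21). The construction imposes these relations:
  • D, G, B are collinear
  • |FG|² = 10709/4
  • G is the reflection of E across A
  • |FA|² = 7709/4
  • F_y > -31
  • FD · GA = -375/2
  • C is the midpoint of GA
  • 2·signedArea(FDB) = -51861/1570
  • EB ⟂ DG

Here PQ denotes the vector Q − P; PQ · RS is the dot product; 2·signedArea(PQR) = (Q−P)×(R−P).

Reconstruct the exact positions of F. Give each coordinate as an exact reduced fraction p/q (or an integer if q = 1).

F = (6, -61/2)

1. F_x = 6  [2·signedArea(FDB) = -51861/1570 ∩ FD · GA = -375/2]
2. F_y = -61/2  [2·signedArea(FDB) = -51861/1570 ∩ FD · GA = -375/2]
   → F = (6, -61/2)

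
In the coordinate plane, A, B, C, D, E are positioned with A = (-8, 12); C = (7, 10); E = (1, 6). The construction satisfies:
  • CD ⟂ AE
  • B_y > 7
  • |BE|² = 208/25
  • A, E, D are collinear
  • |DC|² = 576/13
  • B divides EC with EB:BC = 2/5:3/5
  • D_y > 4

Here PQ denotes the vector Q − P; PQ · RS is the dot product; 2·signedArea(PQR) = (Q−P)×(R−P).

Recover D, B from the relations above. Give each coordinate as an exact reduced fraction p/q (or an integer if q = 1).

1. D_x = 43/13  [A, E, D are collinear ∩ CD ⟂ AE]
2. D_y = 58/13  [A, E, D are collinear ∩ CD ⟂ AE]
   → D = (43/13, 58/13)
3. B_x = 17/5  [B divides EC with EB:BC = 2/5:3/5]
4. B_y = 38/5  [B divides EC with EB:BC = 2/5:3/5]
   → B = (17/5, 38/5)

B = (17/5, 38/5)
D = (43/13, 58/13)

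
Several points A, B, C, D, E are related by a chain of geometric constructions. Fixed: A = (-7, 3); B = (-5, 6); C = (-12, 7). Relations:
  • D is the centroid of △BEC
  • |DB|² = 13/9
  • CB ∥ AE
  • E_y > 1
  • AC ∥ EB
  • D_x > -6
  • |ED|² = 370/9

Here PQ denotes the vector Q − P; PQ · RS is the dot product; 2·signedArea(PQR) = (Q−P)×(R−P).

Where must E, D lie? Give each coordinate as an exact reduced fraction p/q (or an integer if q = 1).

D = (-17/3, 5)
E = (0, 2)

1. E_x = 0  [AC ∥ EB ∩ CB ∥ AE]
2. E_y = 2  [AC ∥ EB ∩ CB ∥ AE]
   → E = (0, 2)
3. D_x = -17/3  [D is the centroid of △BEC]
4. D_y = 5  [D is the centroid of △BEC]
   → D = (-17/3, 5)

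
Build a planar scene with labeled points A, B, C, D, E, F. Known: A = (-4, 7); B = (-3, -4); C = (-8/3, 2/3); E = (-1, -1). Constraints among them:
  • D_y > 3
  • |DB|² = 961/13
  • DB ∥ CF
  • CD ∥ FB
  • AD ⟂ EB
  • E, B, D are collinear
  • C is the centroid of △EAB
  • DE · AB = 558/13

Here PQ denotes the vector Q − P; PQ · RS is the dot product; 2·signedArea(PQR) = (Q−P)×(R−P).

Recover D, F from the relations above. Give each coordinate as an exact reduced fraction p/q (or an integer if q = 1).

1. D_x = 23/13  [E, B, D are collinear ∩ AD ⟂ EB]
2. D_y = 41/13  [E, B, D are collinear ∩ AD ⟂ EB]
   → D = (23/13, 41/13)
3. F_x = -290/39  [CD ∥ FB ∩ DB ∥ CF]
4. F_y = -253/39  [CD ∥ FB ∩ DB ∥ CF]
   → F = (-290/39, -253/39)

D = (23/13, 41/13)
F = (-290/39, -253/39)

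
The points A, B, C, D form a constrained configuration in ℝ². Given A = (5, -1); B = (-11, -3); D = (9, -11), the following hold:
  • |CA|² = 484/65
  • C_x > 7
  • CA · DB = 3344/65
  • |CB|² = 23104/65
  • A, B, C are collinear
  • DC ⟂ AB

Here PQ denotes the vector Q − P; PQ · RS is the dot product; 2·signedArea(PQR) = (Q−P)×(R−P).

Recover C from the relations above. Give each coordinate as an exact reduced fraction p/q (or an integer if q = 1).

C = (501/65, -43/65)

1. C_x = 501/65  [A, B, C are collinear ∩ DC ⟂ AB]
2. C_y = -43/65  [A, B, C are collinear ∩ DC ⟂ AB]
   → C = (501/65, -43/65)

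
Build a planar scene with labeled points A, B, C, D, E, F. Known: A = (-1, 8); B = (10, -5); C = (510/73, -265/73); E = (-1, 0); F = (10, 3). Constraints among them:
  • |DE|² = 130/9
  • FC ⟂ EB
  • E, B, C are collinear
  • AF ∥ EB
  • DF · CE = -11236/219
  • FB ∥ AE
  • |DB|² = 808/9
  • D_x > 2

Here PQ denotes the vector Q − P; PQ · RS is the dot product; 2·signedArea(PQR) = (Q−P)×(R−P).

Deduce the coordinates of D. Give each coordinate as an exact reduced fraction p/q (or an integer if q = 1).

1. D_x = 8/3  [line 583/73·x + -265/73·y + -53/3 = 0 ∩ |DE|² = 130/9]
2. D_y = 1  [line 583/73·x + -265/73·y + -53/3 = 0 ∩ |DE|² = 130/9]
   → D = (8/3, 1)

D = (8/3, 1)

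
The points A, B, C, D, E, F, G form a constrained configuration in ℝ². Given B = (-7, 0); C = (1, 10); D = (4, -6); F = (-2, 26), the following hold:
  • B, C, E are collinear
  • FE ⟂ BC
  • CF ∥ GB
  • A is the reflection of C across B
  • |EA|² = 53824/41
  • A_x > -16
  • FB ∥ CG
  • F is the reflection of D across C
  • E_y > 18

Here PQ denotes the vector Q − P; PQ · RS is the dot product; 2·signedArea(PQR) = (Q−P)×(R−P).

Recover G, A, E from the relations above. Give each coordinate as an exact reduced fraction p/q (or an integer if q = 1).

A = (-15, -10)
E = (313/41, 750/41)
G = (-4, -16)

1. G_x = -4  [CF ∥ GB ∩ FB ∥ CG]
2. G_y = -16  [CF ∥ GB ∩ FB ∥ CG]
   → G = (-4, -16)
3. A_x = -15  [A is the reflection of C across B]
4. A_y = -10  [A is the reflection of C across B]
   → A = (-15, -10)
5. E_x = 313/41  [B, C, E are collinear ∩ FE ⟂ BC]
6. E_y = 750/41  [B, C, E are collinear ∩ FE ⟂ BC]
   → E = (313/41, 750/41)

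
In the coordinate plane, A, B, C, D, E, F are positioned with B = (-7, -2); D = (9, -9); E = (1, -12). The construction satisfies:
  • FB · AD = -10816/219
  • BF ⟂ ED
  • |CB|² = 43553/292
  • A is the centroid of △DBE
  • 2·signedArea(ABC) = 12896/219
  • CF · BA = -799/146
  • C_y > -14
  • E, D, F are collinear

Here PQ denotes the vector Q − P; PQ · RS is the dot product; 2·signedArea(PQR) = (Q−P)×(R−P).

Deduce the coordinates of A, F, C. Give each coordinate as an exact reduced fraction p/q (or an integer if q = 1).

1. A_x = 1  [A is the centroid of △DBE]
2. A_y = -23/3  [A is the centroid of △DBE]
   → A = (1, -23/3)
3. F_x = -199/73  [E, D, F are collinear ∩ BF ⟂ ED]
4. F_y = -978/73  [E, D, F are collinear ∩ BF ⟂ ED]
   → F = (-199/73, -978/73)
5. C_x = -131/73  [CF · BA = -799/146 ∩ 2·signedArea(ABC) = 12896/219]
6. C_y = -1905/146  [CF · BA = -799/146 ∩ 2·signedArea(ABC) = 12896/219]
   → C = (-131/73, -1905/146)

A = (1, -23/3)
C = (-131/73, -1905/146)
F = (-199/73, -978/73)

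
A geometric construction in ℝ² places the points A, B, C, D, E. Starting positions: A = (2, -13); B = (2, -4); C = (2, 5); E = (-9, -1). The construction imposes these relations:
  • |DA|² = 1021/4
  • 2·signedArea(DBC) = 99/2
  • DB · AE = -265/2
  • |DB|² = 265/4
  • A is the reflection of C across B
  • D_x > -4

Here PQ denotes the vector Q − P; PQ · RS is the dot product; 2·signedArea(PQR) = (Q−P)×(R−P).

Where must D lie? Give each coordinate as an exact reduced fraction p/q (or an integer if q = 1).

1. D_x = -7/2  [DB · AE = -265/2 ∩ 2·signedArea(DBC) = 99/2]
2. D_y = 2  [DB · AE = -265/2 ∩ 2·signedArea(DBC) = 99/2]
   → D = (-7/2, 2)

D = (-7/2, 2)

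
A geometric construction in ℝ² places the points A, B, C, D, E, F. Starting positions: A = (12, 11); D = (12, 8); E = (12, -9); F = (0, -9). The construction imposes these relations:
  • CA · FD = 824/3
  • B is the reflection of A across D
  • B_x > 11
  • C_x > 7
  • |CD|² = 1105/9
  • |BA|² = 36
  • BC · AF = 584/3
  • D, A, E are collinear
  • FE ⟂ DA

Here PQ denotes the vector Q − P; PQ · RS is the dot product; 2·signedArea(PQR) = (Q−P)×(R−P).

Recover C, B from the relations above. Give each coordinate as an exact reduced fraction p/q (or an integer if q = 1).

B = (12, 5)
C = (8, -7/3)

1. C_x = 8  [line -12·x + -17·y + 169/3 = 0 ∩ |CD|² = 1105/9]
2. C_y = -7/3  [line -12·x + -17·y + 169/3 = 0 ∩ |CD|² = 1105/9]
   → C = (8, -7/3)
3. B_x = 12  [B is the reflection of A across D]
4. B_y = 5  [B is the reflection of A across D]
   → B = (12, 5)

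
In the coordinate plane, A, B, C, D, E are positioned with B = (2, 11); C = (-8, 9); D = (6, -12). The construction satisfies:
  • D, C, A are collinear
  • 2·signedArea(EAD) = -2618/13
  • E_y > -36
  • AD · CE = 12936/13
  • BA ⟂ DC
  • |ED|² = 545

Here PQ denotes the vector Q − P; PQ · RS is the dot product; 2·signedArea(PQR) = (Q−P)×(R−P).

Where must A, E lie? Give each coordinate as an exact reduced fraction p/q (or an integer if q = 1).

A = (-76/13, 75/13)
E = (10, -35)

1. A_x = -76/13  [D, C, A are collinear ∩ BA ⟂ DC]
2. A_y = 75/13  [D, C, A are collinear ∩ BA ⟂ DC]
   → A = (-76/13, 75/13)
3. E_x = 10  [2·signedArea(EAD) = -2618/13 ∩ AD · CE = 12936/13]
4. E_y = -35  [2·signedArea(EAD) = -2618/13 ∩ AD · CE = 12936/13]
   → E = (10, -35)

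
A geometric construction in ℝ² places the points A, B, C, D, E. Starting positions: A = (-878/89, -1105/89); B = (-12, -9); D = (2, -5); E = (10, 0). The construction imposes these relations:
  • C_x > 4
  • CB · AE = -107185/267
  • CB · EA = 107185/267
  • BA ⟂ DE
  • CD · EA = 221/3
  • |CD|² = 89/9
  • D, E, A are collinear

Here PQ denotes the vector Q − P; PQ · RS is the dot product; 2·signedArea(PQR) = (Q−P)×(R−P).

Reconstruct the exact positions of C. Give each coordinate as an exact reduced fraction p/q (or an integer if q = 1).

1. C_x = 14/3  [line 1768/89·x + 1105/89·y + -13702/267 = 0 ∩ |CD|² = 89/9]
2. C_y = -10/3  [line 1768/89·x + 1105/89·y + -13702/267 = 0 ∩ |CD|² = 89/9]
   → C = (14/3, -10/3)

C = (14/3, -10/3)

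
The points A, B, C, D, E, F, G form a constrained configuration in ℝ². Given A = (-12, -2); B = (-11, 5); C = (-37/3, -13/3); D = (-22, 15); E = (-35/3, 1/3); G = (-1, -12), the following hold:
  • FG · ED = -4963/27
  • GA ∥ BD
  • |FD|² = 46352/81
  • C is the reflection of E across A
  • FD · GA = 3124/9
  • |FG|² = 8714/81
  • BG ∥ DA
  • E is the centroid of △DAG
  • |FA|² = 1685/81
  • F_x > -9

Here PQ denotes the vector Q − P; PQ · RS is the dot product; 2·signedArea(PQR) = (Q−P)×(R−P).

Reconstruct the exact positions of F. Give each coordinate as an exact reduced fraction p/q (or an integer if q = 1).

1. F_x = -74/9  [FD · GA = 3124/9 ∩ FG · ED = -4963/27]
2. F_y = -41/9  [FD · GA = 3124/9 ∩ FG · ED = -4963/27]
   → F = (-74/9, -41/9)

F = (-74/9, -41/9)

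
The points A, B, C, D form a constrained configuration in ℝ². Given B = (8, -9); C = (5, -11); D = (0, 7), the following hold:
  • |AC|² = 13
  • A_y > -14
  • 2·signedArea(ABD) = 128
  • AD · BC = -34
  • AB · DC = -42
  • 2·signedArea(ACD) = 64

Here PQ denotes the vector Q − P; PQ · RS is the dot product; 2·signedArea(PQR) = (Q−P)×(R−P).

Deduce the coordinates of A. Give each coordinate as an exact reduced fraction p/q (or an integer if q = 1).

A = (2, -13)

1. A_x = 2  [AD · BC = -34 ∩ 2·signedArea(ACD) = 64]
2. A_y = -13  [AD · BC = -34 ∩ 2·signedArea(ACD) = 64]
   → A = (2, -13)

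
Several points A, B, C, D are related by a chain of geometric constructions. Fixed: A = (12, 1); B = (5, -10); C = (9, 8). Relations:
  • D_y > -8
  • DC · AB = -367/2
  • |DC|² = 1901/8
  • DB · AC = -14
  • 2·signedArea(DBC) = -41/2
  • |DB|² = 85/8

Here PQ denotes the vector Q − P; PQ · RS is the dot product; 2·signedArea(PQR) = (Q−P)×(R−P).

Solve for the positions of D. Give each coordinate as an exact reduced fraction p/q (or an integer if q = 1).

D = (27/4, -29/4)

1. D_x = 27/4  [2·signedArea(DBC) = -41/2 ∩ DB · AC = -14]
2. D_y = -29/4  [2·signedArea(DBC) = -41/2 ∩ DB · AC = -14]
   → D = (27/4, -29/4)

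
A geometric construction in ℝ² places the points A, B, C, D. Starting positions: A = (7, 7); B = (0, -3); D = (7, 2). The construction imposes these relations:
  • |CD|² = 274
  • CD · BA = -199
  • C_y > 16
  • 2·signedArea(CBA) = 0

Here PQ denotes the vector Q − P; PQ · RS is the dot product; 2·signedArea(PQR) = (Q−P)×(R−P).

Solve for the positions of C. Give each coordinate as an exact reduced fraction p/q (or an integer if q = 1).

1. C_x = 14  [2·signedArea(CBA) = 0 ∩ CD · BA = -199]
2. C_y = 17  [2·signedArea(CBA) = 0 ∩ CD · BA = -199]
   → C = (14, 17)

C = (14, 17)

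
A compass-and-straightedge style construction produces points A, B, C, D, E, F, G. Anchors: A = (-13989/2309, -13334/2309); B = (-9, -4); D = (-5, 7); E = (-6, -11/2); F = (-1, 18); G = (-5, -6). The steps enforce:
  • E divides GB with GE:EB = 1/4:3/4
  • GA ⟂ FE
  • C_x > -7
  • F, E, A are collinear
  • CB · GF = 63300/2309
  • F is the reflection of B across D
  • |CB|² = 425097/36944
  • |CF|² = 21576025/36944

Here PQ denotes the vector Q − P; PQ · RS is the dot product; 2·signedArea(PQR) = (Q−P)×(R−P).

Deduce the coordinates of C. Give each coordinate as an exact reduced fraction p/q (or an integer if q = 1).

C = (-27843/4618, -52067/9236)

1. C_x = -27843/4618  [line -4·x + -24·y + -368088/2309 = 0 ∩ |CB|² = 425097/36944]
2. C_y = -52067/9236  [line -4·x + -24·y + -368088/2309 = 0 ∩ |CB|² = 425097/36944]
   → C = (-27843/4618, -52067/9236)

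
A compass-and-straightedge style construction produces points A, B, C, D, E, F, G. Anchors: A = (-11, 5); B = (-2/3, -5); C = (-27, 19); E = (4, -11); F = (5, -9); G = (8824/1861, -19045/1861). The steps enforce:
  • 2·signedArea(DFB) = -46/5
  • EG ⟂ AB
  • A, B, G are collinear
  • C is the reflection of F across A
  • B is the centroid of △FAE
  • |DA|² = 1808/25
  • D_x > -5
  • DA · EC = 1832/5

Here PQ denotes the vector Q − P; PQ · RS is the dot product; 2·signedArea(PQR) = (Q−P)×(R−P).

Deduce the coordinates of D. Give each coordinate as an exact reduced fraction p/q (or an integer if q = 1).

1. D_x = -23/5  [2·signedArea(DFB) = -46/5 ∩ DA · EC = 1832/5]
2. D_y = -3/5  [2·signedArea(DFB) = -46/5 ∩ DA · EC = 1832/5]
   → D = (-23/5, -3/5)

D = (-23/5, -3/5)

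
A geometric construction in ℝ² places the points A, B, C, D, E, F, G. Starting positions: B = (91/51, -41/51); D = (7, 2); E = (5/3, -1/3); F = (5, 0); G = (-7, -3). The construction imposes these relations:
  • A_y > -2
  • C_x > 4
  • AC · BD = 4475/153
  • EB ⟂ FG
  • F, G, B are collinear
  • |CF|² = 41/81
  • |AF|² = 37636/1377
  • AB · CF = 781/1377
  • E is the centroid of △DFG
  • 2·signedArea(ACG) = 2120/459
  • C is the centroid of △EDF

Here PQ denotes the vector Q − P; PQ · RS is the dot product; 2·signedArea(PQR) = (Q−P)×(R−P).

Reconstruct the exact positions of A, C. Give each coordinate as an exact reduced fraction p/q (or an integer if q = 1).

A = (-11/153, -194/153)
C = (41/9, 5/9)

1. C_x = 41/9  [C is the centroid of △EDF]
2. C_y = 5/9  [C is the centroid of △EDF]
   → C = (41/9, 5/9)
3. A_x = -11/153  [2·signedArea(ACG) = 2120/459 ∩ AB · CF = 781/1377]
4. A_y = -194/153  [2·signedArea(ACG) = 2120/459 ∩ AB · CF = 781/1377]
   → A = (-11/153, -194/153)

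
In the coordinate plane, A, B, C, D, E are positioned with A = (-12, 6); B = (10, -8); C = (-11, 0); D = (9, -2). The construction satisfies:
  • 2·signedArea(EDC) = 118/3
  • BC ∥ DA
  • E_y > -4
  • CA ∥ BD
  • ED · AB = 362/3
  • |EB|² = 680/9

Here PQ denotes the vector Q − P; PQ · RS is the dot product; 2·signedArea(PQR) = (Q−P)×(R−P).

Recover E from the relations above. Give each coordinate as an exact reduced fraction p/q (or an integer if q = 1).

E = (8/3, -10/3)

1. E_x = 8/3  [2·signedArea(EDC) = 118/3 ∩ ED · AB = 362/3]
2. E_y = -10/3  [2·signedArea(EDC) = 118/3 ∩ ED · AB = 362/3]
   → E = (8/3, -10/3)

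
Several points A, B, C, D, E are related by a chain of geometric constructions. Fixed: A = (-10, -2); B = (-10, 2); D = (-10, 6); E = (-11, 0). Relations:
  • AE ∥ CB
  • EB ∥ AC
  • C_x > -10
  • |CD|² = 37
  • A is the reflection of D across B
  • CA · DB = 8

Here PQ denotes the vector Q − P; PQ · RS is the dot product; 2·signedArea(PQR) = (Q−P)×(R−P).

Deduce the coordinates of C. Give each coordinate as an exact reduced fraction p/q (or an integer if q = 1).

C = (-9, 0)

1. C_x = -9  [AE ∥ CB ∩ EB ∥ AC]
2. C_y = 0  [AE ∥ CB ∩ EB ∥ AC]
   → C = (-9, 0)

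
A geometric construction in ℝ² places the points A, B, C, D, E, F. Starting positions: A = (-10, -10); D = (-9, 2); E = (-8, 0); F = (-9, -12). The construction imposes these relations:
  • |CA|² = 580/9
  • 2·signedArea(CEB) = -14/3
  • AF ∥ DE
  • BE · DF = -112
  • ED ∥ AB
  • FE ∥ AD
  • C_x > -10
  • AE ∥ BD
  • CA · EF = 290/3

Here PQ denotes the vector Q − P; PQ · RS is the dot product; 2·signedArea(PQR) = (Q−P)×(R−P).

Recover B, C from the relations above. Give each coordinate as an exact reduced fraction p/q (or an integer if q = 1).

B = (-11, -8)
C = (-28/3, -2)

1. B_x = -11  [AE ∥ BD ∩ ED ∥ AB]
2. B_y = -8  [AE ∥ BD ∩ ED ∥ AB]
   → B = (-11, -8)
3. C_x = -28/3  [2·signedArea(CEB) = -14/3 ∩ CA · EF = 290/3]
4. C_y = -2  [2·signedArea(CEB) = -14/3 ∩ CA · EF = 290/3]
   → C = (-28/3, -2)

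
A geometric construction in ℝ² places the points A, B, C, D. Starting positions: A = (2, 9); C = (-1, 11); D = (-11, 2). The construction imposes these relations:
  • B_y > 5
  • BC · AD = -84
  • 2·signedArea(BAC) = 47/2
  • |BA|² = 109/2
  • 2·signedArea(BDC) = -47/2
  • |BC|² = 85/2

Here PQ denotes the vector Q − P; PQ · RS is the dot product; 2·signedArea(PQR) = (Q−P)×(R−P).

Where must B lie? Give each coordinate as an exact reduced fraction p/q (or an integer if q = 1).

1. B_x = -9/2  [2·signedArea(BDC) = -47/2 ∩ 2·signedArea(BAC) = 47/2]
2. B_y = 11/2  [2·signedArea(BDC) = -47/2 ∩ 2·signedArea(BAC) = 47/2]
   → B = (-9/2, 11/2)

B = (-9/2, 11/2)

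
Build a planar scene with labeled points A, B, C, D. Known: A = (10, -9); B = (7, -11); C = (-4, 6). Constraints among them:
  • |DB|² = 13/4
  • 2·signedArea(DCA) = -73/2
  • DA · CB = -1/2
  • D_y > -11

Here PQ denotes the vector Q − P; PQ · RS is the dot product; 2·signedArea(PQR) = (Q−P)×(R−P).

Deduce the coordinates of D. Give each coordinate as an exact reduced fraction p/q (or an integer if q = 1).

1. D_x = 17/2  [2·signedArea(DCA) = -73/2 ∩ DA · CB = -1/2]
2. D_y = -10  [2·signedArea(DCA) = -73/2 ∩ DA · CB = -1/2]
   → D = (17/2, -10)

D = (17/2, -10)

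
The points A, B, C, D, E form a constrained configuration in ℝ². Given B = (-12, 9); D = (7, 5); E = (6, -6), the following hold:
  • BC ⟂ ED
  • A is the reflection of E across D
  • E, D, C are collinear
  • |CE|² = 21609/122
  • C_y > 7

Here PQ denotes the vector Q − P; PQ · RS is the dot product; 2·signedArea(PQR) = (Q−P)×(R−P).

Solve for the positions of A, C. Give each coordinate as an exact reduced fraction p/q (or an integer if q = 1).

A = (8, 16)
C = (879/122, 885/122)

1. A_x = 8  [A is the reflection of E across D]
2. A_y = 16  [A is the reflection of E across D]
   → A = (8, 16)
3. C_x = 879/122  [E, D, C are collinear ∩ BC ⟂ ED]
4. C_y = 885/122  [E, D, C are collinear ∩ BC ⟂ ED]
   → C = (879/122, 885/122)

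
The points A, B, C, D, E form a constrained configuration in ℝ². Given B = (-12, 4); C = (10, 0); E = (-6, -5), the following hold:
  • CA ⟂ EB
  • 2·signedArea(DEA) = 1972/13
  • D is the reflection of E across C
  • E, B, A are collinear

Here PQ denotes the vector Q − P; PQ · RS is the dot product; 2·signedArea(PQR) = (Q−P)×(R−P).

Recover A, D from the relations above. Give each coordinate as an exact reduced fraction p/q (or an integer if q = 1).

1. A_x = -44/13  [E, B, A are collinear ∩ CA ⟂ EB]
2. A_y = -116/13  [E, B, A are collinear ∩ CA ⟂ EB]
   → A = (-44/13, -116/13)
3. D_x = 26  [D is the reflection of E across C]
4. D_y = 5  [D is the reflection of E across C]
   → D = (26, 5)

A = (-44/13, -116/13)
D = (26, 5)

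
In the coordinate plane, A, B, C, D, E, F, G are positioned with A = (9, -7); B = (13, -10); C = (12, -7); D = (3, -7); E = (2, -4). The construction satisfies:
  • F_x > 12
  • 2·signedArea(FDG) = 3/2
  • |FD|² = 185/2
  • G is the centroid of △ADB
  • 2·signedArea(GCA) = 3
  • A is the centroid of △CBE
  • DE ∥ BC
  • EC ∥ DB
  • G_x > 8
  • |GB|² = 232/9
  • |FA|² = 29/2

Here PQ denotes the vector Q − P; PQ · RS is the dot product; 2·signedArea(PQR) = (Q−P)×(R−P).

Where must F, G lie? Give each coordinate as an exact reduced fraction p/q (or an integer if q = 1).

1. G_x = 25/3  [G is the centroid of △ADB]
2. G_y = -8  [G is the centroid of △ADB]
   → G = (25/3, -8)
3. F_x = 25/2  [line 1·x + 16/3·y + 197/6 = 0 ∩ |FD|² = 185/2]
4. F_y = -17/2  [line 1·x + 16/3·y + 197/6 = 0 ∩ |FD|² = 185/2]
   → F = (25/2, -17/2)

F = (25/2, -17/2)
G = (25/3, -8)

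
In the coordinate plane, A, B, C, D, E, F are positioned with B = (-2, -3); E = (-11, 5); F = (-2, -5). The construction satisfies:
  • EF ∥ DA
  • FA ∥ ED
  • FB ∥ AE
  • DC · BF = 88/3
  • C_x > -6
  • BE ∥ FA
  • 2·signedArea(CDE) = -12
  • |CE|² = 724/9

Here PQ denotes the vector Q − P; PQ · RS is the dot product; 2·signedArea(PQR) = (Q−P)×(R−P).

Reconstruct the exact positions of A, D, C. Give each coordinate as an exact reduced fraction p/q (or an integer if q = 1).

1. A_x = -11  [FB ∥ AE ∩ BE ∥ FA]
2. A_y = 3  [FB ∥ AE ∩ BE ∥ FA]
   → A = (-11, 3)
3. D_x = -20  [EF ∥ DA ∩ FA ∥ ED]
4. D_y = 13  [EF ∥ DA ∩ FA ∥ ED]
   → D = (-20, 13)
5. C_x = -5  [2·signedArea(CDE) = -12 ∩ DC · BF = 88/3]
6. C_y = -5/3  [2·signedArea(CDE) = -12 ∩ DC · BF = 88/3]
   → C = (-5, -5/3)

A = (-11, 3)
C = (-5, -5/3)
D = (-20, 13)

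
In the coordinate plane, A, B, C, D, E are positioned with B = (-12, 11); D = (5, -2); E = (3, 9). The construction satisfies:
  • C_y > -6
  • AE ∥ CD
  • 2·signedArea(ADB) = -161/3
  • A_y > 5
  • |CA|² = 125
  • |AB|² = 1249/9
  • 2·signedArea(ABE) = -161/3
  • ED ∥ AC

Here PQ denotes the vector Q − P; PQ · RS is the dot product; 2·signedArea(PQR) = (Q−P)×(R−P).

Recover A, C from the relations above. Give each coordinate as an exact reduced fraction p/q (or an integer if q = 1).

1. A_x = -4/3  [2·signedArea(ABE) = -161/3 ∩ 2·signedArea(ADB) = -161/3]
2. A_y = 6  [2·signedArea(ABE) = -161/3 ∩ 2·signedArea(ADB) = -161/3]
   → A = (-4/3, 6)
3. C_x = 2/3  [AE ∥ CD ∩ ED ∥ AC]
4. C_y = -5  [AE ∥ CD ∩ ED ∥ AC]
   → C = (2/3, -5)

A = (-4/3, 6)
C = (2/3, -5)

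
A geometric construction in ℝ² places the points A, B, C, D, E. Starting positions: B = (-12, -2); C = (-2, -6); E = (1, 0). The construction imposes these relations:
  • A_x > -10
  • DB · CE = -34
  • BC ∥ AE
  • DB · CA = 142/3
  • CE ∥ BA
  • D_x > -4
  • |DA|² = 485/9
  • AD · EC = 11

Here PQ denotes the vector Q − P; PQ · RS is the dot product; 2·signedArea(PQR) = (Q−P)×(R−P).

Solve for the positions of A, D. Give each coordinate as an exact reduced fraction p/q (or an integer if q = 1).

1. A_x = -9  [BC ∥ AE ∩ CE ∥ BA]
2. A_y = 4  [BC ∥ AE ∩ CE ∥ BA]
   → A = (-9, 4)
3. D_x = -10/3  [DB · CE = -34 ∩ DB · CA = 142/3]
4. D_y = -2/3  [DB · CE = -34 ∩ DB · CA = 142/3]
   → D = (-10/3, -2/3)

A = (-9, 4)
D = (-10/3, -2/3)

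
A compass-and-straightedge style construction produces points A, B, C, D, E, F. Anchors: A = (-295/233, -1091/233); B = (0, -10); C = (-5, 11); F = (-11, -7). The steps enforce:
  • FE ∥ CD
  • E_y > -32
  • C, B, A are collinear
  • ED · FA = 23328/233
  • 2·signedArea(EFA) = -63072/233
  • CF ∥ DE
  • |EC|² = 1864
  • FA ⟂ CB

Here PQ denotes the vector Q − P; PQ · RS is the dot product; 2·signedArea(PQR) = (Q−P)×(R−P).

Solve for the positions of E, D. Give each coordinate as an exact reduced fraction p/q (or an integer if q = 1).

D = (11, -13)
E = (5, -31)

1. E_x = 5  [line -540/233·x + 2268/233·y + 73008/233 = 0 ∩ |EC|² = 1864]
2. E_y = -31  [line -540/233·x + 2268/233·y + 73008/233 = 0 ∩ |EC|² = 1864]
   → E = (5, -31)
3. D_x = 11  [ED · FA = 23328/233 ∩ CF ∥ DE]
4. D_y = -13  [ED · FA = 23328/233 ∩ CF ∥ DE]
   → D = (11, -13)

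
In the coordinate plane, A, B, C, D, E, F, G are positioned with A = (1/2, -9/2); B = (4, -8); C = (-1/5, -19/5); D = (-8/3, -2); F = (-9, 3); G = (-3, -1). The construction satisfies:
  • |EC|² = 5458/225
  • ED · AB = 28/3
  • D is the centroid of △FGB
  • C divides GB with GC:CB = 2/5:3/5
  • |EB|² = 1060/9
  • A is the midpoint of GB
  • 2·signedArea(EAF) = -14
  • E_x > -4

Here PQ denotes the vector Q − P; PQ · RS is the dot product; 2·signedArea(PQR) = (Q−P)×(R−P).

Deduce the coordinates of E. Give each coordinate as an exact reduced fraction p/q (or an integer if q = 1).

1. E_x = -10/3  [ED · AB = 28/3 ∩ 2·signedArea(EAF) = -14]
2. E_y = 0  [ED · AB = 28/3 ∩ 2·signedArea(EAF) = -14]
   → E = (-10/3, 0)

E = (-10/3, 0)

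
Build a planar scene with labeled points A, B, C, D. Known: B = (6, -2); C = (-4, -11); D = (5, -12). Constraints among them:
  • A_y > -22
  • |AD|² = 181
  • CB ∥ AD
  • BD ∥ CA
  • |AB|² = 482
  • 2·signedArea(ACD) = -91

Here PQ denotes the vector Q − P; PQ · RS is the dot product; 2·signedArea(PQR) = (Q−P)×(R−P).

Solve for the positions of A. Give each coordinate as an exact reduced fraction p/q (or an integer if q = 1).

1. A_x = -5  [CB ∥ AD ∩ BD ∥ CA]
2. A_y = -21  [CB ∥ AD ∩ BD ∥ CA]
   → A = (-5, -21)

A = (-5, -21)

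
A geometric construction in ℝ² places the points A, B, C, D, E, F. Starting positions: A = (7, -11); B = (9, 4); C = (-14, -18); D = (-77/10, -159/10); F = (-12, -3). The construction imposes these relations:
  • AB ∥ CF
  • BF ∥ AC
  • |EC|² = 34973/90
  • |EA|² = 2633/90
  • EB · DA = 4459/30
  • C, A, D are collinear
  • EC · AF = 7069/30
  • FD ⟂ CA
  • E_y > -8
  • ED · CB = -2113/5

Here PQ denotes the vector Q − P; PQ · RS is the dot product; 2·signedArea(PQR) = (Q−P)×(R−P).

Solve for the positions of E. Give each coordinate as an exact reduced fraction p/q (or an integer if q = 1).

1. E_x = 83/30  [EB · DA = 4459/30 ∩ EC · AF = 7069/30]
2. E_y = -229/30  [EB · DA = 4459/30 ∩ EC · AF = 7069/30]
   → E = (83/30, -229/30)

E = (83/30, -229/30)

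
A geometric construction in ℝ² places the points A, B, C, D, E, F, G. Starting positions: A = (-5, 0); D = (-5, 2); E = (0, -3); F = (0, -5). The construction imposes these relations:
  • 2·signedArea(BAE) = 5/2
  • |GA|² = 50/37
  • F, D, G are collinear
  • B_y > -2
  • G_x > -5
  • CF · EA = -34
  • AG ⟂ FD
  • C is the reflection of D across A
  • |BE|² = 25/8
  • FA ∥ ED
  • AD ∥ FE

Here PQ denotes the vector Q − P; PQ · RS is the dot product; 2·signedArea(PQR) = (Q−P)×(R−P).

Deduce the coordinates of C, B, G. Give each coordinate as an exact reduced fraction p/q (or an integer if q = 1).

B = (-5/4, -7/4)
C = (-5, -2)
G = (-150/37, 25/37)

1. C_x = -5  [C is the reflection of D across A]
2. C_y = -2  [C is the reflection of D across A]
   → C = (-5, -2)
3. B_x = -5/4  [line 3·x + 5·y + 25/2 = 0 ∩ |BE|² = 25/8]
4. B_y = -7/4  [line 3·x + 5·y + 25/2 = 0 ∩ |BE|² = 25/8]
   → B = (-5/4, -7/4)
5. G_x = -150/37  [F, D, G are collinear ∩ AG ⟂ FD]
6. G_y = 25/37  [F, D, G are collinear ∩ AG ⟂ FD]
   → G = (-150/37, 25/37)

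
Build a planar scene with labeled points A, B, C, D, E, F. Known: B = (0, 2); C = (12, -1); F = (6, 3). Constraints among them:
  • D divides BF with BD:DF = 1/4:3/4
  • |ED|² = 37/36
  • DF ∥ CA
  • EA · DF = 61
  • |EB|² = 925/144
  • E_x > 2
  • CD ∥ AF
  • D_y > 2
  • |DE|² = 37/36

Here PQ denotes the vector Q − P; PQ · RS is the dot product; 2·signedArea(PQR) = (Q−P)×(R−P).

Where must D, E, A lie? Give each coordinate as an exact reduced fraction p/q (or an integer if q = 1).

1. D_x = 3/2  [D divides BF with BD:DF = 1/4:3/4]
2. D_y = 9/4  [D divides BF with BD:DF = 1/4:3/4]
   → D = (3/2, 9/4)
3. A_x = 33/2  [CD ∥ AF ∩ DF ∥ CA]
4. A_y = -1/4  [CD ∥ AF ∩ DF ∥ CA]
   → A = (33/2, -1/4)
5. E_x = 5/2  [line -9/2·x + -3/4·y + 209/16 = 0 ∩ |EB|² = 925/144]
6. E_y = 29/12  [line -9/2·x + -3/4·y + 209/16 = 0 ∩ |EB|² = 925/144]
   → E = (5/2, 29/12)

A = (33/2, -1/4)
D = (3/2, 9/4)
E = (5/2, 29/12)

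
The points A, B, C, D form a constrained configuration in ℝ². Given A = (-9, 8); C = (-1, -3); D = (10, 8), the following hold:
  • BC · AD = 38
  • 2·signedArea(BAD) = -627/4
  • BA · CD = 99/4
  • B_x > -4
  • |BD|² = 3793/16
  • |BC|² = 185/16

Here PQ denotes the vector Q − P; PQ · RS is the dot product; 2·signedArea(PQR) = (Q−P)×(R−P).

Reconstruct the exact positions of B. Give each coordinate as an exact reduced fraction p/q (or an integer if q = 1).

B = (-3, -1/4)

1. B_x = -3  [2·signedArea(BAD) = -627/4 ∩ BC · AD = 38]
2. B_y = -1/4  [2·signedArea(BAD) = -627/4 ∩ BC · AD = 38]
   → B = (-3, -1/4)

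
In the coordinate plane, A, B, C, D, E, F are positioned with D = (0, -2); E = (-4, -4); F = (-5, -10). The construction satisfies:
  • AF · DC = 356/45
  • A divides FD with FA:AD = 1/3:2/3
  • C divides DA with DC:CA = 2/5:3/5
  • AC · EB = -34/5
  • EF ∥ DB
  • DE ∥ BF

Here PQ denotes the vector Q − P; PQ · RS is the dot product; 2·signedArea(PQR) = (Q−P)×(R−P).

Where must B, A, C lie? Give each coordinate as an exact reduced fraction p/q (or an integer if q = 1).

A = (-10/3, -22/3)
B = (-1, -8)
C = (-4/3, -62/15)

1. B_x = -1  [DE ∥ BF ∩ EF ∥ DB]
2. B_y = -8  [DE ∥ BF ∩ EF ∥ DB]
   → B = (-1, -8)
3. A_x = -10/3  [A divides FD with FA:AD = 1/3:2/3]
4. A_y = -22/3  [A divides FD with FA:AD = 1/3:2/3]
   → A = (-10/3, -22/3)
5. C_x = -4/3  [C divides DA with DC:CA = 2/5:3/5]
6. C_y = -62/15  [C divides DA with DC:CA = 2/5:3/5]
   → C = (-4/3, -62/15)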